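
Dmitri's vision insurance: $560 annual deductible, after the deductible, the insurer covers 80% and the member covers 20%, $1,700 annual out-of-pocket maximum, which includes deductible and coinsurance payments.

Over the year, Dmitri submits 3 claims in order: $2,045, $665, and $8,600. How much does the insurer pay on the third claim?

Bill 1, $2,045: deductible takes $560, $1,485 remains; member's 20% is $297. Member owes $857 (running OOP $857). Plan pays $2,045 − $857 = $1,188.
Bill 2, $665: 20% coinsurance on $665 = $133. Member pays $133; OOP now $990. Insurer: $665 − $133 = $532.
Bill 3, $8,600: 20% coinsurance on $8,600 = $1,720. OOP would hit $2,710 > $1,700, so the cap limits the member to $1,700 − $990 = $710. Plan pays $8,600 − $710 = $7,890.

$7,890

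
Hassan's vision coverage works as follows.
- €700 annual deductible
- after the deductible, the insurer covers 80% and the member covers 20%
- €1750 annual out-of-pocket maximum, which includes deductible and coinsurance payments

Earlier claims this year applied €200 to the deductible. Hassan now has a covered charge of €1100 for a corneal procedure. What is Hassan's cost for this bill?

Deductible still to meet: €700 − €200 = €500.
After the €500 deductible portion, €1100 − €500 = €600 is subject to coinsurance.
20% of €600 = €120 falls to the member.
So the member owes €500 + €120 = €620 before any cap.
Total out-of-pocket so far would be €200 + €620 = €820, below the €1750 cap — no reduction.

€620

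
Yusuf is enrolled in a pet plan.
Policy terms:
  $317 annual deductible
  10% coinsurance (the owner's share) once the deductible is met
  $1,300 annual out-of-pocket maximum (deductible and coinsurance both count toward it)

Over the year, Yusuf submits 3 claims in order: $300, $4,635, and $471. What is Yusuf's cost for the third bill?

$47.10

Bill 1, $300: all of it applies to the deductible. Cost to owner: $300. OOP to date $300.
Bill 2, $4,635: $17 to deductible, leaving $4,618; coinsurance $4,618 × 10% = $461.80. Owner owes $478.80 (running OOP $778.80).
Bill 3, $471: deductible already satisfied, so owner's share is 10% × $471 = $47.10. Cost to owner: $47.10. OOP to date $825.90.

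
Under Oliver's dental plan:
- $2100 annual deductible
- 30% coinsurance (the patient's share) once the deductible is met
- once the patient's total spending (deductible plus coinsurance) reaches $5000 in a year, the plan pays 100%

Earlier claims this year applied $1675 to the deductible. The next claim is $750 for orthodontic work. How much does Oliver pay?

Remaining deductible: $2100 − $1675 = $425.
The remaining $325 (= $750 − $425) moves to coinsurance.
Patient's 30% share of $325 is $97.50.
So the patient owes $425 + $97.50 = $522.50 before any cap.
Year-to-date out-of-pocket becomes $1675 + $522.50 = $2197.50, still under the $5000 maximum, so no cap applies.

$522.50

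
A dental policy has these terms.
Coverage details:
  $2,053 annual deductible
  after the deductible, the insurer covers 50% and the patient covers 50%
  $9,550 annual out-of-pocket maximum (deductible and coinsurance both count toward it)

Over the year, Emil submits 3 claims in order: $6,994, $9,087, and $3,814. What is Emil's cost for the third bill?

Claim 1 — $6,994: $2,053 finishes the deductible; $4,941 goes to coinsurance; 50% of $4,941 = $2,470.50. Patient owes $4,523.50 (running OOP $4,523.50).
Claim 2 — $9,087: deductible already satisfied, so patient's share is 50% × $9,087 = $4,543.50. Cost to patient: $4,543.50. OOP to date $9,067.
Claim 3 — $3,814: deductible met; 50% of $3,814 = $1,907. OOP would hit $10,974 > $9,550, so the cap limits the patient to $9,550 − $9,067 = $483.

$483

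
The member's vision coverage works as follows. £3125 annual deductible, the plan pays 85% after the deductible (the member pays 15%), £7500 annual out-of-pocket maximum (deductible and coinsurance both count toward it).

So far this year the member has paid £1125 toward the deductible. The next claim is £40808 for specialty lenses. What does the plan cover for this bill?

£34433

£1125 of the £3125 deductible is already met, leaving £2000.
After the £2000 deductible portion, £40808 − £2000 = £38808 is subject to coinsurance.
Member's 15% share of £38808 is £5821.20.
So the member owes £2000 + £5821.20 = £7821.20 before any cap.
That would bring total out-of-pocket to £8946.20, past the £7500 cap. The member is capped at £7500 − £1125 = £6375 on this claim.
The plan picks up £40808 − £6375 = £34433.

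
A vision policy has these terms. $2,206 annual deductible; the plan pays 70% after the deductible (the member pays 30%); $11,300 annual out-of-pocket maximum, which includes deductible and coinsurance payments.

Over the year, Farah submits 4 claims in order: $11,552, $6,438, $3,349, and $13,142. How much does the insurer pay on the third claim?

Claim 1 — $11,552: deductible takes $2,206, $9,346 remains; 30% of $9,346 = $2,803.80. Member pays $5,009.80; OOP now $5,009.80. Plan pays $11,552 − $5,009.80 = $6,542.20.
Claim 2 — $6,438: 30% coinsurance on $6,438 = $1,931.40. Member pays $1,931.40; OOP now $6,941.20. Insurer: $6,438 − $1,931.40 = $4,506.60.
Claim 3 — $3,349: 30% coinsurance on $3,349 = $1,004.70. Cost to member: $1,004.70. OOP to date $7,945.90. Plan pays $3,349 − $1,004.70 = $2,344.30.

$2,344.30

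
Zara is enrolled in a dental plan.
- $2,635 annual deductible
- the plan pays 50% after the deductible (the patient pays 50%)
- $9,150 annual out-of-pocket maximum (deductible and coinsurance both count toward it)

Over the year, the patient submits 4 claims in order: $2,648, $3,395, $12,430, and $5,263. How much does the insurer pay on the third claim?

$7,619

Claim 1 — $2,648: $2,635 to deductible, leaving $13; 50% of $13 = $6.50. Cost to patient: $2,641.50. OOP to date $2,641.50. Plan pays $2,648 − $2,641.50 = $6.50.
Claim 2 — $3,395: 50% coinsurance on $3,395 = $1,697.50. Cost to patient: $1,697.50. OOP to date $4,339. Plan pays $3,395 − $1,697.50 = $1,697.50.
Claim 3 — $12,430: deductible met; 50% of $12,430 = $6,215. Adding that to $4,339 gives $10,554, past the $9,150 cap; patient pays only $9,150 − $4,339 = $4,811. Plan pays $12,430 − $4,811 = $7,619.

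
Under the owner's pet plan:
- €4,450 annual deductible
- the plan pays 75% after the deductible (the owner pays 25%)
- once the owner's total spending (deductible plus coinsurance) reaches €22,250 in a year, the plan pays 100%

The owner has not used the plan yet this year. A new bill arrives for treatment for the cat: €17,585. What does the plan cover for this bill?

Deductible not yet touched, so the first €4,450 of the bill goes to the deductible.
The remaining €13,135 (= €17,585 − €4,450) moves to coinsurance.
Coinsurance: €13,135 × 25% = €3,283.75.
Owner responsibility before any cap: €4,450 + €3,283.75 = €7,733.75.
Year-to-date out-of-pocket becomes €0 + €7,733.75 = €7,733.75, still under the €22,250 maximum, so no cap applies.
The plan picks up €17,585 − €7,733.75 = €9,851.25.

€9,851.25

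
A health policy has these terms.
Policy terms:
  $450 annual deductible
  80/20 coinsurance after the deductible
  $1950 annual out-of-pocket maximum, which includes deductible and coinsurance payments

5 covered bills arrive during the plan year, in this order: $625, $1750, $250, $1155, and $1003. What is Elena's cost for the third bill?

#1 ($625): $450 to deductible, leaving $175; patient's 20% is $35. Patient pays $485; OOP now $485.
#2 ($1750): 20% coinsurance on $1750 = $350. Patient pays $350; OOP now $835.
#3 ($250): deductible already satisfied, so patient's share is 20% × $250 = $50. Patient owes $50 (running OOP $885).

$50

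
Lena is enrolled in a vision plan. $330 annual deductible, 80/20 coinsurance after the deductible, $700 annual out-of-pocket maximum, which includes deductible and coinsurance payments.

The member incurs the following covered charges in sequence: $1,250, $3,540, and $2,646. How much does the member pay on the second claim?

$186

#1 ($1,250): $330 to deductible, leaving $920; coinsurance $920 × 20% = $184. Cost to member: $514. OOP to date $514.
#2 ($3,540): deductible met; 20% of $3,540 = $708. That would push OOP to $1,222, over the $700 cap, so member pays $700 − $514 = $186.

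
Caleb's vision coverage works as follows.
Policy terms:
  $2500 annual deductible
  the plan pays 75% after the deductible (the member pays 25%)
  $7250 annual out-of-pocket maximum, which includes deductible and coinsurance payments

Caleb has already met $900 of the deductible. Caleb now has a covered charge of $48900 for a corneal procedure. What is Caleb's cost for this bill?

Remaining deductible: $2500 − $900 = $1600.
After the $1600 deductible portion, $48900 − $1600 = $47300 is subject to coinsurance.
Member's 25% share of $47300 is $11825.
So the member owes $1600 + $11825 = $13425 before any cap.
Year-to-date out-of-pocket would reach $900 + $13425 = $14325, above the $7250 maximum, so the member pays only $7250 − $900 = $6350.

$6350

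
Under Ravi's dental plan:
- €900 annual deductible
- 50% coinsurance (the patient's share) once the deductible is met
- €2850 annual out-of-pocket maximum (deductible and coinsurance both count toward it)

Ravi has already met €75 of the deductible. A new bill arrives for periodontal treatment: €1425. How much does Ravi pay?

€75 of the €900 deductible is already met, leaving €825.
That leaves €1425 − €825 = €600 for coinsurance.
Coinsurance: €600 × 50% = €300.
Patient responsibility before any cap: €825 + €300 = €1125.
Cumulative spending €75 + €1125 = €1200 stays under the €2850 maximum.

€1125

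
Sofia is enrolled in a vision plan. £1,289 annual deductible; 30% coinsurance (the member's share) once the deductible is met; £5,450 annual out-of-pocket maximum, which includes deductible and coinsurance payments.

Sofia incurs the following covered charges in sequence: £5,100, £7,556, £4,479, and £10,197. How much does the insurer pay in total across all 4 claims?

£21,882

Bill 1, £5,100: £1,289 finishes the deductible; £3,811 goes to coinsurance; member's 30% is £1,143.30. Member owes £2,432.30 (running OOP £2,432.30). Insurer: £5,100 − £2,432.30 = £2,667.70.
Bill 2, £7,556: 30% coinsurance on £7,556 = £2,266.80. Cost to member: £2,266.80. OOP to date £4,699.10. Plan pays £7,556 − £2,266.80 = £5,289.20.
Bill 3, £4,479: deductible met; 30% of £4,479 = £1,343.70. Adding that to £4,699.10 gives £6,042.80, past the £5,450 cap; member pays only £5,450 − £4,699.10 = £750.90. Plan pays £4,479 − £750.90 = £3,728.10.
Bill 4, £10,197: deductible met; 30% of £10,197 = £3,059.10. Adding that to £5,450 gives £8,509.10, past the £5,450 cap; member pays only £5,450 − £5,450 = £0. Plan pays £10,197 − £0 = £10,197.
Insurer total: £2,667.70 + £5,289.20 + £3,728.10 + £10,197 = £21,882.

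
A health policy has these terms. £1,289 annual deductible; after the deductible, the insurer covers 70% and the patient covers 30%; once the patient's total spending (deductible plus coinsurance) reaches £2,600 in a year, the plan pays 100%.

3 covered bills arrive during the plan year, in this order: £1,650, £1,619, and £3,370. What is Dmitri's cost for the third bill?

£717

Claim 1 (£1,650): £1,289 finishes the deductible; £361 goes to coinsurance; coinsurance £361 × 30% = £108.30. Patient pays £1,397.30; OOP now £1,397.30.
Claim 2 (£1,619): deductible met; 30% of £1,619 = £485.70. Patient pays £485.70; OOP now £1,883.
Claim 3 (£3,370): deductible met; 30% of £3,370 = £1,011. OOP would hit £2,894 > £2,600, so the cap limits the patient to £2,600 − £1,883 = £717.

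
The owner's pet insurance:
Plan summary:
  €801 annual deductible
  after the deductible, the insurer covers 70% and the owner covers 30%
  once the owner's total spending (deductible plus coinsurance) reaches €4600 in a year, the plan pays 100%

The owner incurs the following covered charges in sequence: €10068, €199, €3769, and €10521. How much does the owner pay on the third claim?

#1 (€10068): €801 to deductible, leaving €9267; 30% of €9267 = €2780.10. Owner owes €3581.10 (running OOP €3581.10).
#2 (€199): deductible met; 30% of €199 = €59.70. Owner pays €59.70; OOP now €3640.80.
#3 (€3769): deductible met; 30% of €3769 = €1130.70. Adding that to €3640.80 gives €4771.50, past the €4600 cap; owner pays only €4600 − €3640.80 = €959.20.

€959.20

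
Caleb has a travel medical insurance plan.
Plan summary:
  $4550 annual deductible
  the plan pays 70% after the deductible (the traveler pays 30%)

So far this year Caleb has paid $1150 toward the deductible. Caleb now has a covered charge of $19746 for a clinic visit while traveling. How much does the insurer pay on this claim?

$11442.20

Remaining deductible: $4550 − $1150 = $3400.
The remaining $16346 (= $19746 − $3400) moves to coinsurance.
Coinsurance: $16346 × 30% = $4903.80.
That puts the traveler's cost at $3400 + $4903.80 = $8303.80.
Insurer pays the balance: $19746 − $8303.80 = $11442.20.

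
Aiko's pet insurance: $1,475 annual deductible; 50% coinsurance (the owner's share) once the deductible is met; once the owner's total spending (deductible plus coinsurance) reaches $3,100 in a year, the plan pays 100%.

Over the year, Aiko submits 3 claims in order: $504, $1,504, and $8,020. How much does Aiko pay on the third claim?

#1 ($504): entire amount goes to the deductible. Owner pays $504; OOP now $504.
#2 ($1,504): deductible takes $971, $533 remains; coinsurance $533 × 50% = $266.50. Owner pays $1,237.50; OOP now $1,741.50.
#3 ($8,020): deductible met; 50% of $8,020 = $4,010. OOP would hit $5,751.50 > $3,100, so the cap limits the owner to $3,100 − $1,741.50 = $1,358.50.

$1,358.50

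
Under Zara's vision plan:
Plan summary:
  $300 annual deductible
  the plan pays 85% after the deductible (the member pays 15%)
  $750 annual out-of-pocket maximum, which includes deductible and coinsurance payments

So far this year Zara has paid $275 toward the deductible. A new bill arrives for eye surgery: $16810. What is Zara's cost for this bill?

$275 of the $300 deductible is already met, leaving $25.
After the $25 deductible portion, $16810 − $25 = $16785 is subject to coinsurance.
Member's 15% share of $16785 is $2517.75.
So the member owes $25 + $2517.75 = $2542.75 before any cap.
Adding $2542.75 to the $275 already spent would give $2817.75, which exceeds the $750 cap; the member pays just $750 − $275 = $475.

$475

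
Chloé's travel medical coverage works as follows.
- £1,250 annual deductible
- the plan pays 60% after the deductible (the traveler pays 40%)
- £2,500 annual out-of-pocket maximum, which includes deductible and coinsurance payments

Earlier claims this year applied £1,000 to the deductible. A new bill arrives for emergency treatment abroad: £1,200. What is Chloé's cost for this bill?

£630

Deductible still to meet: £1,250 − £1,000 = £250.
That leaves £1,200 − £250 = £950 for coinsurance.
40% of £950 = £380 falls to the traveler.
Traveler responsibility before any cap: £250 + £380 = £630.
Cumulative spending £1,000 + £630 = £1,630 stays under the £2,500 maximum.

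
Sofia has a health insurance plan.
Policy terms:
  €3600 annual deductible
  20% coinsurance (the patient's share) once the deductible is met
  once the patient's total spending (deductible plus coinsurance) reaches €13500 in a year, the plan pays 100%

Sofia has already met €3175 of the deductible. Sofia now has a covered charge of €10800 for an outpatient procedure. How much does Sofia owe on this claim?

€3175 of the €3600 deductible is already met, leaving €425.
After the €425 deductible portion, €10800 − €425 = €10375 is subject to coinsurance.
Coinsurance: €10375 × 20% = €2075.
Patient responsibility before any cap: €425 + €2075 = €2500.
Total out-of-pocket so far would be €3175 + €2500 = €5675, below the €13500 cap — no reduction.

€2500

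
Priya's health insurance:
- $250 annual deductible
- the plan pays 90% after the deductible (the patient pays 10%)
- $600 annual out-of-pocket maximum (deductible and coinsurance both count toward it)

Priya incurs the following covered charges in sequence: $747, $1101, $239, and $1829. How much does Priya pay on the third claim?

Bill 1, $747: $250 to deductible, leaving $497; coinsurance $497 × 10% = $49.70. Patient owes $299.70 (running OOP $299.70).
Bill 2, $1101: deductible already satisfied, so patient's share is 10% × $1101 = $110.10. Patient pays $110.10; OOP now $409.80.
Bill 3, $239: 10% coinsurance on $239 = $23.90. Cost to patient: $23.90. OOP to date $433.70.

$23.90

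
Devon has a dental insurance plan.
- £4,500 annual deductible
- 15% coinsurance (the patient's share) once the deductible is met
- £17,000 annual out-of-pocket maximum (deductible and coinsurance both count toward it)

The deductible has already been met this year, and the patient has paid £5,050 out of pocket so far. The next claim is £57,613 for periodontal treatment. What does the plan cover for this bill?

With the deductible met, the entire £57,613 is subject to coinsurance.
15% of £57,613 = £8,641.95 falls to the patient.
Year-to-date out-of-pocket becomes £5,050 + £8,641.95 = £13,691.95, still under the £17,000 maximum, so no cap applies.
Insurer pays the balance: £57,613 − £8,641.95 = £48,971.05.

£48,971.05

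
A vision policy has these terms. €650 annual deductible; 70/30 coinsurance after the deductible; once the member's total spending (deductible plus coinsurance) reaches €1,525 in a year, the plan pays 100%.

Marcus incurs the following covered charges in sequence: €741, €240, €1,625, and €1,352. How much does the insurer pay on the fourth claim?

€1,063.80

Claim 1 (€741): €650 finishes the deductible; €91 goes to coinsurance; 30% of €91 = €27.30. Member owes €677.30 (running OOP €677.30). Plan pays €741 − €677.30 = €63.70.
Claim 2 (€240): deductible met; 30% of €240 = €72. Member owes €72 (running OOP €749.30). Plan pays €240 − €72 = €168.
Claim 3 (€1,625): deductible met; 30% of €1,625 = €487.50. Member pays €487.50; OOP now €1,236.80. Insurer: €1,625 − €487.50 = €1,137.50.
Claim 4 (€1,352): deductible already satisfied, so member's share is 30% × €1,352 = €405.60. That would push OOP to €1,642.40, over the €1,525 cap, so member pays €1,525 − €1,236.80 = €288.20. Insurer: €1,352 − €288.20 = €1,063.80.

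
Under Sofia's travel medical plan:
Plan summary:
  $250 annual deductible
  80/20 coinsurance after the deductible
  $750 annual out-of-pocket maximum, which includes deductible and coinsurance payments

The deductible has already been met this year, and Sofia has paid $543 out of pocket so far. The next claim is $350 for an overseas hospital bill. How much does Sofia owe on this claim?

$70

With the deductible met, the entire $350 is subject to coinsurance.
Traveler's 20% share of $350 is $70.
Cumulative spending $543 + $70 = $613 stays under the $750 maximum.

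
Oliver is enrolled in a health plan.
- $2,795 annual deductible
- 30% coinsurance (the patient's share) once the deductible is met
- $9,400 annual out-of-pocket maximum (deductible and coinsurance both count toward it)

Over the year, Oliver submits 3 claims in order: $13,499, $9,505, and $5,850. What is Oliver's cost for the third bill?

Claim 1 ($13,499): $2,795 finishes the deductible; $10,704 goes to coinsurance; 30% of $10,704 = $3,211.20. Patient pays $6,006.20; OOP now $6,006.20.
Claim 2 ($9,505): deductible met; 30% of $9,505 = $2,851.50. Patient owes $2,851.50 (running OOP $8,857.70).
Claim 3 ($5,850): deductible already satisfied, so patient's share is 30% × $5,850 = $1,755. That would push OOP to $10,612.70, over the $9,400 cap, so patient pays $9,400 − $8,857.70 = $542.30.

$542.30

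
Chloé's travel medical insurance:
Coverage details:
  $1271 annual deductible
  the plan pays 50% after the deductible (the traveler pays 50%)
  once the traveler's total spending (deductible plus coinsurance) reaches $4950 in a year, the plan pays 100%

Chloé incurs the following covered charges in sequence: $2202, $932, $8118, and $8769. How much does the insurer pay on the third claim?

$5370.50

#1 ($2202): deductible takes $1271, $931 remains; traveler's 50% is $465.50. Traveler owes $1736.50 (running OOP $1736.50). Plan pays $2202 − $1736.50 = $465.50.
#2 ($932): 50% coinsurance on $932 = $466. Traveler owes $466 (running OOP $2202.50). Plan pays $932 − $466 = $466.
#3 ($8118): 50% coinsurance on $8118 = $4059. OOP would hit $6261.50 > $4950, so the cap limits the traveler to $4950 − $2202.50 = $2747.50. Plan pays $8118 − $2747.50 = $5370.50.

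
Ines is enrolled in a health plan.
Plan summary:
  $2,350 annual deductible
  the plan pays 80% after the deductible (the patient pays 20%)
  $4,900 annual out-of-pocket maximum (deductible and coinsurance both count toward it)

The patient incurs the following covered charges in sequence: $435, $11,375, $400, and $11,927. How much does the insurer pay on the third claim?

$320

Claim 1 — $435: entire amount goes to the deductible. Cost to patient: $435. OOP to date $435. Plan pays $435 − $435 = $0.
Claim 2 — $11,375: $1,915 to deductible, leaving $9,460; 20% of $9,460 = $1,892. Cost to patient: $3,807. OOP to date $4,242. Plan pays $11,375 − $3,807 = $7,568.
Claim 3 — $400: 20% coinsurance on $400 = $80. Patient owes $80 (running OOP $4,322). Insurer: $400 − $80 = $320.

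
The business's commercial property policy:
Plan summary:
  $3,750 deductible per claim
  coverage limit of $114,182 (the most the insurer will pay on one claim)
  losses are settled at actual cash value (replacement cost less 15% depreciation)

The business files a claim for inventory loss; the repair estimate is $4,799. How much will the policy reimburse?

Actual cash value after 15% depreciation: $4,799 × 85% = $4,079.15.
After the deductible, $4,079.15 − $3,750 = $329.15 remains.
That's under the $114,182 cap, so the insurer reimburses the full $329.15.

$329.15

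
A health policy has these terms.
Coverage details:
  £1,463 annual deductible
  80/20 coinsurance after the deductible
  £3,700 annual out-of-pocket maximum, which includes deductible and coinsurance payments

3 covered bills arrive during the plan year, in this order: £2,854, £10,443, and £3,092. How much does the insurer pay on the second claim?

£8,484.20

Bill 1, £2,854: deductible takes £1,463, £1,391 remains; 20% of £1,391 = £278.20. Cost to patient: £1,741.20. OOP to date £1,741.20. Insurer: £2,854 − £1,741.20 = £1,112.80.
Bill 2, £10,443: deductible met; 20% of £10,443 = £2,088.60. That would push OOP to £3,829.80, over the £3,700 cap, so patient pays £3,700 − £1,741.20 = £1,958.80. Insurer: £10,443 − £1,958.80 = £8,484.20.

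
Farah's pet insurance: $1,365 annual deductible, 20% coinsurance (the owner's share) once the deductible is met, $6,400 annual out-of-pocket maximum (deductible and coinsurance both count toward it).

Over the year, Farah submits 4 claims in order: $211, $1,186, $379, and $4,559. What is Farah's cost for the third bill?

Bill 1, $211: fully absorbed by the deductible. Owner owes $211 (running OOP $211).
Bill 2, $1,186: $1,154 finishes the deductible; $32 goes to coinsurance; owner's 20% is $6.40. Owner pays $1,160.40; OOP now $1,371.40.
Bill 3, $379: 20% coinsurance on $379 = $75.80. Owner pays $75.80; OOP now $1,447.20.

$75.80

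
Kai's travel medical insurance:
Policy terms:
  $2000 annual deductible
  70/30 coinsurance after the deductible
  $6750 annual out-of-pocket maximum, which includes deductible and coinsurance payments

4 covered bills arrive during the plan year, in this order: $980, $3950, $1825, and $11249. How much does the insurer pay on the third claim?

#1 ($980): entire amount goes to the deductible. Traveler owes $980 (running OOP $980). Insurer: $980 − $980 = $0.
#2 ($3950): $1020 finishes the deductible; $2930 goes to coinsurance; traveler's 30% is $879. Traveler pays $1899; OOP now $2879. Insurer: $3950 − $1899 = $2051.
#3 ($1825): deductible already satisfied, so traveler's share is 30% × $1825 = $547.50. Cost to traveler: $547.50. OOP to date $3426.50. Plan pays $1825 − $547.50 = $1277.50.

$1277.50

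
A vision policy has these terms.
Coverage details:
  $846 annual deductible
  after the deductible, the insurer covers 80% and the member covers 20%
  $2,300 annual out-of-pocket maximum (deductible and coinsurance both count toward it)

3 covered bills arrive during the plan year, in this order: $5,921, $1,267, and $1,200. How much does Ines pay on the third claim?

$185.60

Claim 1 — $5,921: $846 to deductible, leaving $5,075; member's 20% is $1,015. Member pays $1,861; OOP now $1,861.
Claim 2 — $1,267: deductible already satisfied, so member's share is 20% × $1,267 = $253.40. Cost to member: $253.40. OOP to date $2,114.40.
Claim 3 — $1,200: deductible already satisfied, so member's share is 20% × $1,200 = $240. OOP would hit $2,354.40 > $2,300, so the cap limits the member to $2,300 − $2,114.40 = $185.60.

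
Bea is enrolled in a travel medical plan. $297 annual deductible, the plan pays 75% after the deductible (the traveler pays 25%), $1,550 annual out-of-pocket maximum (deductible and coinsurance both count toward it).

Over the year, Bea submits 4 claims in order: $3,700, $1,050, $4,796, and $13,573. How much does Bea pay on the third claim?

Claim 1 ($3,700): $297 to deductible, leaving $3,403; coinsurance $3,403 × 25% = $850.75. Cost to traveler: $1,147.75. OOP to date $1,147.75.
Claim 2 ($1,050): 25% coinsurance on $1,050 = $262.50. Cost to traveler: $262.50. OOP to date $1,410.25.
Claim 3 ($4,796): deductible already satisfied, so traveler's share is 25% × $4,796 = $1,199. Adding that to $1,410.25 gives $2,609.25, past the $1,550 cap; traveler pays only $1,550 − $1,410.25 = $139.75.

$139.75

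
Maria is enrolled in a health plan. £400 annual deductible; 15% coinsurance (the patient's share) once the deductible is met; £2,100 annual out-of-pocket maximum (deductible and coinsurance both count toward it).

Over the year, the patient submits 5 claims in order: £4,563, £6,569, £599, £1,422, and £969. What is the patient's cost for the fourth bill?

£0.35

Claim 1 — £4,563: deductible takes £400, £4,163 remains; patient's 15% is £624.45. Patient owes £1,024.45 (running OOP £1,024.45).
Claim 2 — £6,569: deductible already satisfied, so patient's share is 15% × £6,569 = £985.35. Patient owes £985.35 (running OOP £2,009.80).
Claim 3 — £599: 15% coinsurance on £599 = £89.85. Patient pays £89.85; OOP now £2,099.65.
Claim 4 — £1,422: 15% coinsurance on £1,422 = £213.30. Adding that to £2,099.65 gives £2,312.95, past the £2,100 cap; patient pays only £2,100 − £2,099.65 = £0.35.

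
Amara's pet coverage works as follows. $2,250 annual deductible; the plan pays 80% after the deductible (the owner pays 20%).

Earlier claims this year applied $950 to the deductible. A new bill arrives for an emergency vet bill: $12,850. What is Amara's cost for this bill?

Remaining deductible: $2,250 − $950 = $1,300.
The remaining $11,550 (= $12,850 − $1,300) moves to coinsurance.
Owner's 20% share of $11,550 is $2,310.
That puts the owner's cost at $1,300 + $2,310 = $3,610.

$3,610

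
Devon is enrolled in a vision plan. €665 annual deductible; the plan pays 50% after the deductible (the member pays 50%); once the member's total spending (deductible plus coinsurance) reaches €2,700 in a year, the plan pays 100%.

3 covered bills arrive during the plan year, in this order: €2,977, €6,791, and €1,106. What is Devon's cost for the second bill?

€879

Claim 1 — €2,977: €665 finishes the deductible; €2,312 goes to coinsurance; member's 50% is €1,156. Member pays €1,821; OOP now €1,821.
Claim 2 — €6,791: deductible met; 50% of €6,791 = €3,395.50. That would push OOP to €5,216.50, over the €2,700 cap, so member pays €2,700 − €1,821 = €879.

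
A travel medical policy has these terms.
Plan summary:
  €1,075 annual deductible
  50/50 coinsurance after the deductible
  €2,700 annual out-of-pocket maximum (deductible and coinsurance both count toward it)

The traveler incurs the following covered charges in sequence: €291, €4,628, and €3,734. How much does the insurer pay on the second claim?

€2,219

Claim 1 (€291): fully absorbed by the deductible. Traveler pays €291; OOP now €291. Insurer: €291 − €291 = €0.
Claim 2 (€4,628): €784 to deductible, leaving €3,844; traveler's 50% is €1,922. Claim cost before the cap: €784 + €1,922 = €2,706. OOP would hit €2,997 > €2,700, so the cap limits the traveler to €2,700 − €291 = €2,409. Insurer: €4,628 − €2,409 = €2,219.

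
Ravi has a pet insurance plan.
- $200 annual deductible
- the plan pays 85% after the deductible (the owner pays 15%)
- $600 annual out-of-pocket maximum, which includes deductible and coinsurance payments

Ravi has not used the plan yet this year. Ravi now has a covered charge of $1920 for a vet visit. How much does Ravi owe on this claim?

The full $200 deductible is still open; $200 of this bill applies to it.
After the $200 deductible portion, $1920 − $200 = $1720 is subject to coinsurance.
15% of $1720 = $258 falls to the owner.
That puts the owner's cost at $200 + $258 = $458 before any cap.
Total out-of-pocket so far would be $0 + $458 = $458, below the $600 cap — no reduction.

$458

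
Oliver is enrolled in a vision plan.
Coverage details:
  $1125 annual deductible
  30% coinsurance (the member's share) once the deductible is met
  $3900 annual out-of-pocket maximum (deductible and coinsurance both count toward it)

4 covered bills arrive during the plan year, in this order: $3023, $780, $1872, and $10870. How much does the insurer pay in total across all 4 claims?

$12645

Bill 1, $3023: deductible takes $1125, $1898 remains; member's 30% is $569.40. Member owes $1694.40 (running OOP $1694.40). Plan pays $3023 − $1694.40 = $1328.60.
Bill 2, $780: deductible already satisfied, so member's share is 30% × $780 = $234. Cost to member: $234. OOP to date $1928.40. Plan pays $780 − $234 = $546.
Bill 3, $1872: deductible met; 30% of $1872 = $561.60. Member owes $561.60 (running OOP $2490). Plan pays $1872 − $561.60 = $1310.40.
Bill 4, $10870: 30% coinsurance on $10870 = $3261. OOP would hit $5751 > $3900, so the cap limits the member to $3900 − $2490 = $1410. Plan pays $10870 − $1410 = $9460.
Insurer total: $1328.60 + $546 + $1310.40 + $9460 = $12645.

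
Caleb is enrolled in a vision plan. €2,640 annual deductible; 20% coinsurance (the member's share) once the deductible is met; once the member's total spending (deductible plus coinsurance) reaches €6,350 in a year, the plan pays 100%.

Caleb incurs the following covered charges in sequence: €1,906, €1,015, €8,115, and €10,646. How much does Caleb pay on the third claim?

#1 (€1,906): fully absorbed by the deductible. Cost to member: €1,906. OOP to date €1,906.
#2 (€1,015): €734 to deductible, leaving €281; coinsurance €281 × 20% = €56.20. Cost to member: €790.20. OOP to date €2,696.20.
#3 (€8,115): 20% coinsurance on €8,115 = €1,623. Member pays €1,623; OOP now €4,319.20.

€1,623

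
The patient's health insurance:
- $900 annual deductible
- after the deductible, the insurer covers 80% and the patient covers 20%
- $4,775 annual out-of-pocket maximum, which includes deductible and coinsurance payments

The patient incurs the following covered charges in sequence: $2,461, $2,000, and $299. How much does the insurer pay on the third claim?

$239.20

Claim 1 ($2,461): $900 to deductible, leaving $1,561; coinsurance $1,561 × 20% = $312.20. Cost to patient: $1,212.20. OOP to date $1,212.20. Plan pays $2,461 − $1,212.20 = $1,248.80.
Claim 2 ($2,000): 20% coinsurance on $2,000 = $400. Patient owes $400 (running OOP $1,612.20). Plan pays $2,000 − $400 = $1,600.
Claim 3 ($299): deductible already satisfied, so patient's share is 20% × $299 = $59.80. Cost to patient: $59.80. OOP to date $1,672. Plan pays $299 − $59.80 = $239.20.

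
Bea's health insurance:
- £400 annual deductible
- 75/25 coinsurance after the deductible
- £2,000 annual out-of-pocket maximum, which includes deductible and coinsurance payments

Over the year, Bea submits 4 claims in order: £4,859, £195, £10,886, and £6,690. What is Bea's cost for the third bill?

£436.50

Bill 1, £4,859: £400 finishes the deductible; £4,459 goes to coinsurance; coinsurance £4,459 × 25% = £1,114.75. Cost to patient: £1,514.75. OOP to date £1,514.75.
Bill 2, £195: deductible met; 25% of £195 = £48.75. Patient pays £48.75; OOP now £1,563.50.
Bill 3, £10,886: deductible already satisfied, so patient's share is 25% × £10,886 = £2,721.50. That would push OOP to £4,285, over the £2,000 cap, so patient pays £2,000 − £1,563.50 = £436.50.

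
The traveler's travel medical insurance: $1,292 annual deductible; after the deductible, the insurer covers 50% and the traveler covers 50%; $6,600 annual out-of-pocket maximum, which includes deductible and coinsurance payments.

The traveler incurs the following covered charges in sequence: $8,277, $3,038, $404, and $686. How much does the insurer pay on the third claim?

$202

Claim 1 ($8,277): $1,292 finishes the deductible; $6,985 goes to coinsurance; traveler's 50% is $3,492.50. Traveler pays $4,784.50; OOP now $4,784.50. Insurer: $8,277 − $4,784.50 = $3,492.50.
Claim 2 ($3,038): deductible met; 50% of $3,038 = $1,519. Cost to traveler: $1,519. OOP to date $6,303.50. Plan pays $3,038 − $1,519 = $1,519.
Claim 3 ($404): deductible already satisfied, so traveler's share is 50% × $404 = $202. Traveler pays $202; OOP now $6,505.50. Plan pays $404 − $202 = $202.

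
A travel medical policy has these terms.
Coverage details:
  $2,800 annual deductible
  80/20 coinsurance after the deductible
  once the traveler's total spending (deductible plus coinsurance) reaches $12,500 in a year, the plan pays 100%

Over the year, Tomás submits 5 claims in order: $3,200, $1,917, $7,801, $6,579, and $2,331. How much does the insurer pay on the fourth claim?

$5,263.20

Claim 1 — $3,200: deductible takes $2,800, $400 remains; traveler's 20% is $80. Traveler owes $2,880 (running OOP $2,880). Plan pays $3,200 − $2,880 = $320.
Claim 2 — $1,917: deductible already satisfied, so traveler's share is 20% × $1,917 = $383.40. Traveler owes $383.40 (running OOP $3,263.40). Insurer: $1,917 − $383.40 = $1,533.60.
Claim 3 — $7,801: deductible met; 20% of $7,801 = $1,560.20. Cost to traveler: $1,560.20. OOP to date $4,823.60. Plan pays $7,801 − $1,560.20 = $6,240.80.
Claim 4 — $6,579: deductible already satisfied, so traveler's share is 20% × $6,579 = $1,315.80. Cost to traveler: $1,315.80. OOP to date $6,139.40. Insurer: $6,579 − $1,315.80 = $5,263.20.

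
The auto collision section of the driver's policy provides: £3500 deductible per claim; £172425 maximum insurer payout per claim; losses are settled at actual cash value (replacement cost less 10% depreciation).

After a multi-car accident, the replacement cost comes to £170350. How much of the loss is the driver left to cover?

£20535

Actual cash value after 10% depreciation: £170350 × 90% = £153315.
After the deductible, £153315 − £3500 = £149815 remains.
£149815 ≤ £172425, so the limit doesn't bind; insurer pays £149815.
The driver bears the rest of the original loss: £170350 − £149815 = £20535.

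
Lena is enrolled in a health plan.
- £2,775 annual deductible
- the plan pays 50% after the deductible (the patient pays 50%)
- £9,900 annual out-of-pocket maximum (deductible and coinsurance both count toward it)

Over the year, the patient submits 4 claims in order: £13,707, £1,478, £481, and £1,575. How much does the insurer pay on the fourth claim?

Bill 1, £13,707: £2,775 to deductible, leaving £10,932; coinsurance £10,932 × 50% = £5,466. Cost to patient: £8,241. OOP to date £8,241. Plan pays £13,707 − £8,241 = £5,466.
Bill 2, £1,478: deductible already satisfied, so patient's share is 50% × £1,478 = £739. Cost to patient: £739. OOP to date £8,980. Insurer: £1,478 − £739 = £739.
Bill 3, £481: 50% coinsurance on £481 = £240.50. Cost to patient: £240.50. OOP to date £9,220.50. Plan pays £481 − £240.50 = £240.50.
Bill 4, £1,575: deductible already satisfied, so patient's share is 50% × £1,575 = £787.50. That would push OOP to £10,008, over the £9,900 cap, so patient pays £9,900 − £9,220.50 = £679.50. Plan pays £1,575 − £679.50 = £895.50.

£895.50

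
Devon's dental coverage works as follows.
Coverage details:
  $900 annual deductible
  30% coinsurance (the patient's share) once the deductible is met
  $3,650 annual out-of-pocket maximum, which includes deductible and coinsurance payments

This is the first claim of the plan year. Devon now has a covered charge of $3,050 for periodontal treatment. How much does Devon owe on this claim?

The full $900 deductible is still open; $900 of this bill applies to it.
That leaves $3,050 − $900 = $2,150 for coinsurance.
Patient's 30% share of $2,150 is $645.
That puts the patient's cost at $900 + $645 = $1,545 before any cap.
Total out-of-pocket so far would be $0 + $1,545 = $1,545, below the $3,650 cap — no reduction.

$1,545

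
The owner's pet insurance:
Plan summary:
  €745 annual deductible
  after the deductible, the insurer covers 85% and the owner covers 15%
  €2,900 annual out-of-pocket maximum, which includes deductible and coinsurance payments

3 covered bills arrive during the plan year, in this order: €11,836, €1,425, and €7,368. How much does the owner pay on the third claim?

Claim 1 (€11,836): €745 to deductible, leaving €11,091; 15% of €11,091 = €1,663.65. Cost to owner: €2,408.65. OOP to date €2,408.65.
Claim 2 (€1,425): 15% coinsurance on €1,425 = €213.75. Owner owes €213.75 (running OOP €2,622.40).
Claim 3 (€7,368): 15% coinsurance on €7,368 = €1,105.20. Adding that to €2,622.40 gives €3,727.60, past the €2,900 cap; owner pays only €2,900 − €2,622.40 = €277.60.

€277.60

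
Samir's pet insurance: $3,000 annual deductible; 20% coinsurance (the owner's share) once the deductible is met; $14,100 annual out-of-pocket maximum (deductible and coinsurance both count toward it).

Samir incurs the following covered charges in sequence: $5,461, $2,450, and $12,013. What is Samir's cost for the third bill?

Claim 1 ($5,461): deductible takes $3,000, $2,461 remains; owner's 20% is $492.20. Owner pays $3,492.20; OOP now $3,492.20.
Claim 2 ($2,450): deductible already satisfied, so owner's share is 20% × $2,450 = $490. Owner owes $490 (running OOP $3,982.20).
Claim 3 ($12,013): deductible already satisfied, so owner's share is 20% × $12,013 = $2,402.60. Owner owes $2,402.60 (running OOP $6,384.80).

$2,402.60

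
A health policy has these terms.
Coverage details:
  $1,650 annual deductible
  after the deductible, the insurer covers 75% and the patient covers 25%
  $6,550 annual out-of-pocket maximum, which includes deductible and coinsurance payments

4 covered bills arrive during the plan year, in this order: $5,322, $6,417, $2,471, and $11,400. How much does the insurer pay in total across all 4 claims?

Claim 1 ($5,322): $1,650 to deductible, leaving $3,672; coinsurance $3,672 × 25% = $918. Cost to patient: $2,568. OOP to date $2,568. Insurer: $5,322 − $2,568 = $2,754.
Claim 2 ($6,417): 25% coinsurance on $6,417 = $1,604.25. Patient owes $1,604.25 (running OOP $4,172.25). Plan pays $6,417 − $1,604.25 = $4,812.75.
Claim 3 ($2,471): deductible met; 25% of $2,471 = $617.75. Patient owes $617.75 (running OOP $4,790). Insurer: $2,471 − $617.75 = $1,853.25.
Claim 4 ($11,400): deductible met; 25% of $11,400 = $2,850. That would push OOP to $7,640, over the $6,550 cap, so patient pays $6,550 − $4,790 = $1,760. Plan pays $11,400 − $1,760 = $9,640.
Insurer total = bills − patient's total = $25,610 − $6,550 = $19,060.

$19,060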